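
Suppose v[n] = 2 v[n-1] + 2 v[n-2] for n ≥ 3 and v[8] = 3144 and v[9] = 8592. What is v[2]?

Rearranging, v[n-2] = (v[n] - 2 v[n-1]) / 2.
v[7] = (8592 - 2·3144) / 2 = 2304/2 = 1152
v[6] = (3144 - 2·1152) / 2 = 840/2 = 420
v[5] = (1152 - 2·420) / 2 = 312/2 = 156
v[4] = (420 - 2·156) / 2 = 108/2 = 54
v[3] = (156 - 2·54) / 2 = 48/2 = 24
v[2] = (54 - 2·24) / 2 = 6/2 = 3

3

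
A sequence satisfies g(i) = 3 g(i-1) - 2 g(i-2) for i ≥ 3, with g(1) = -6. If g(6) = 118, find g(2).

-2

Let g(2) = z.
g(3) = 12 + 3z
g(4) = 36 + 7z
g(5) = 84 + 15z
g(6) = 180 + 31z
So 180 + 31z = 118, giving z = -2.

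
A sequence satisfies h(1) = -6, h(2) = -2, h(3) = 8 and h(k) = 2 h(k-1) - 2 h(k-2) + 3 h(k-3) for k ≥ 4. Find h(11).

h(4) = 2*8 - 2*(-2) + 3*(-6) = 2
h(5) = 2*2 - 2*8 + 3*(-2) = -18
h(6) = 2*(-18) - 2*2 + 3*8 = -16
h(7) = 2*(-16) - 2*(-18) + 3*2 = 10
h(8) = 2*10 - 2*(-16) + 3*(-18) = -2
h(9) = 2*(-2) - 2*10 + 3*(-16) = -72
h(10) = 2*(-72) - 2*(-2) + 3*10 = -110
h(11) = 2*(-110) - 2*(-72) + 3*(-2) = -82

-82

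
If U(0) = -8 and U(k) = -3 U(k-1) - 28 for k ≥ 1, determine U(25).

The fixed point is -28/(1 + 3) = -7, so U(k) + 7 = -3(U(k-1) + 7).
Hence U(k) = -1·(-3)^k - 7.
U(25) = -1·(-3)^{25} - 7 = -1·-847288609443 - 7 = 847288609436.

847288609436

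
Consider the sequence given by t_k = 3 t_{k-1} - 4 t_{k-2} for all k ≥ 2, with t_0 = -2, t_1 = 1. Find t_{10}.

t_2 = 3*1 - 4*(-2) = 11
t_3 = 3*11 - 4*1 = 29
t_4 = 3*29 - 4*11 = 43
t_5 = 3*43 - 4*29 = 13
t_6 = 3*13 - 4*43 = -133
t_7 = 3*(-133) - 4*13 = -451
t_8 = 3*(-451) - 4*(-133) = -821
t_9 = 3*(-821) - 4*(-451) = -659
t_{10} = 3*(-659) - 4*(-821) = 1307

1307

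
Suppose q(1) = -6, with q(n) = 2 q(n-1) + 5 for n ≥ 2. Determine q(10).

-517

q(2) = 2(-6) + 5 = -7
q(3) = 2(-7) + 5 = -9
q(4) = 2(-9) + 5 = -13
q(5) = 2(-13) + 5 = -21
q(6) = 2(-21) + 5 = -37
q(7) = 2(-37) + 5 = -69
q(8) = 2(-69) + 5 = -133
q(9) = 2(-133) + 5 = -261
q(10) = 2(-261) + 5 = -517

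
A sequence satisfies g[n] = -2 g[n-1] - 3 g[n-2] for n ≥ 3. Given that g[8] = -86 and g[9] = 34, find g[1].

Rearranging, g[n-2] = (g[n] + 2 g[n-1]) / -3.
g[7] = (34 + 2(-86)) / -3 = -138/-3 = 46
g[6] = (-86 + 2(46)) / -3 = 6/-3 = -2
g[5] = (46 + 2(-2)) / -3 = 42/-3 = -14
g[4] = (-2 + 2(-14)) / -3 = -30/-3 = 10
g[3] = (-14 + 2(10)) / -3 = 6/-3 = -2
g[2] = (10 + 2(-2)) / -3 = 6/-3 = -2
g[1] = (-2 + 2(-2)) / -3 = -6/-3 = 2

2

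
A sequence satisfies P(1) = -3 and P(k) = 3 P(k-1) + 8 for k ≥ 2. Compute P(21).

3486784397

The fixed point is 8/(1 - 3) = -4, so P(k) + 4 = 3(P(k-1) + 4).
Hence P(k) = 1·3^{k-1} - 4.
P(21) = 1·3^{20} - 4 = 1·3486784401 - 4 = 3486784397.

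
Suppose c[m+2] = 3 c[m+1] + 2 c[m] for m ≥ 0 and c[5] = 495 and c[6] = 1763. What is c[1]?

Rearranging, c[m-2] = (c[m] - 3 c[m-1]) / 2.
c[4] = (1763 - 3(495)) / 2 = 278/2 = 139
c[3] = (495 - 3(139)) / 2 = 78/2 = 39
c[2] = (139 - 3(39)) / 2 = 22/2 = 11
c[1] = (39 - 3(11)) / 2 = 6/2 = 3

3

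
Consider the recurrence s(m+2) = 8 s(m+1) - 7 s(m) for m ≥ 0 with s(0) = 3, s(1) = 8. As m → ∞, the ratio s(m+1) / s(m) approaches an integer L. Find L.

The characteristic equation is r^2 - 8r + 7 = 0, which factors as (r - 7)(r - 1) = 0.
So the roots are 7 and 1. Since |7| > |1| and the coefficient of 7^m is non-zero, the ratio tends to 7.

7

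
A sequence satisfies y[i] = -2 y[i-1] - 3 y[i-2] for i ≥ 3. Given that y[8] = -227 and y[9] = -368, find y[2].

1

Rearranging, y[i-2] = (y[i] + 2 y[i-1]) / -3.
y[7] = (-368 + 2(-227)) / -3 = -822/-3 = 274
y[6] = (-227 + 2(274)) / -3 = 321/-3 = -107
y[5] = (274 + 2(-107)) / -3 = 60/-3 = -20
y[4] = (-107 + 2(-20)) / -3 = -147/-3 = 49
y[3] = (-20 + 2(49)) / -3 = 78/-3 = -26
y[2] = (49 + 2(-26)) / -3 = -3/-3 = 1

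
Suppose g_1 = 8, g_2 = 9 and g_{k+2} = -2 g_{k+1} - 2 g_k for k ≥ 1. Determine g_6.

-36

g_3 = -2*9 - 2*8 = -34
g_4 = -2*(-34) - 2*9 = 50
g_5 = -2*50 - 2*(-34) = -32
g_6 = -2*(-32) - 2*50 = -36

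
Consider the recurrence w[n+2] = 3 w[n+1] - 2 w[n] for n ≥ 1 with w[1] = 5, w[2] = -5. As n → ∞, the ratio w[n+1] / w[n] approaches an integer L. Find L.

The characteristic equation is r^2 - 3r + 2 = 0, which factors as (r - 2)(r - 1) = 0.
So the roots are 2 and 1. Since |2| > |1| and the coefficient of 2^n is non-zero, the ratio tends to 2.

2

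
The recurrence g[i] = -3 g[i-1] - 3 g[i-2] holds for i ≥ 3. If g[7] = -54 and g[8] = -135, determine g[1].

Rearranging, g[i-2] = (g[i] + 3 g[i-1]) / -3.
g[6] = (-135 + 3(-54)) / -3 = -297/-3 = 99
g[5] = (-54 + 3(99)) / -3 = 243/-3 = -81
g[4] = (99 + 3(-81)) / -3 = -144/-3 = 48
g[3] = (-81 + 3(48)) / -3 = 63/-3 = -21
g[2] = (48 + 3(-21)) / -3 = -15/-3 = 5
g[1] = (-21 + 3(5)) / -3 = -6/-3 = 2

2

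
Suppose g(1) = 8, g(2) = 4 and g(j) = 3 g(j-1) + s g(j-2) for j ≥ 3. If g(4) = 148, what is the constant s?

g(3) = 12 + 8s
g(4) = 36 + 28s
So 36 + 28s = 148, giving s = 4.

4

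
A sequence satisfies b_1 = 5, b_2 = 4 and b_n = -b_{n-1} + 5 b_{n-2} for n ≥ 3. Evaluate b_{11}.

b_3 = -4 + 5·5 = 21
b_4 = -21 + 5·4 = -1
b_5 = -(-1) + 5·21 = 106
b_6 = -106 + 5·(-1) = -111
b_7 = -(-111) + 5·106 = 641
b_8 = -641 + 5·(-111) = -1196
b_9 = -(-1196) + 5·641 = 4401
b_{10} = -4401 + 5·(-1196) = -10381
b_{11} = -(-10381) + 5·4401 = 32386

32386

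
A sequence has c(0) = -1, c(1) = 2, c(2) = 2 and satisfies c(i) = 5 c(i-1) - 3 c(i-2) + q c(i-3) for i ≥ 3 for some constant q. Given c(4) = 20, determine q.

-2

c(3) = 4 - q
c(4) = 14 - 3q
So 14 - 3q = 20, giving q = -2.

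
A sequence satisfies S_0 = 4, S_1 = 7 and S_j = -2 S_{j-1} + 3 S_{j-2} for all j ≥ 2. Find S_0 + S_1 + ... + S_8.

S_2 = -2(7) + 3(4) = -2
S_3 = -2(-2) + 3(7) = 25
S_4 = -2(25) + 3(-2) = -56
S_5 = -2(-56) + 3(25) = 187
S_6 = -2(187) + 3(-56) = -542
S_7 = -2(-542) + 3(187) = 1645
S_8 = -2(1645) + 3(-542) = -4916
Sum = 4 + 7 + (-2) + 25 + (-56) + 187 + (-542) + 1645 + (-4916) = -3648

-3648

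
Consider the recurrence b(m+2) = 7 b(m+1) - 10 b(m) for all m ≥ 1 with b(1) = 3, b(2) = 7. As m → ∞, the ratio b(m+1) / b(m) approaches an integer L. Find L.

5

The characteristic equation is r^2 - 7r + 10 = 0, which factors as (r - 5)(r - 2) = 0.
So the roots are 5 and 2. Since |5| > |2| and the coefficient of 5^m is non-zero, the ratio tends to 5.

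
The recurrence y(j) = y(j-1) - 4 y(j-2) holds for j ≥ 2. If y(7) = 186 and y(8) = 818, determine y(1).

Rearranging, y(j-2) = (y(j) - y(j-1)) / -4.
y(6) = (818 - 186) / -4 = 632/-4 = -158
y(5) = (186 - (-158)) / -4 = 344/-4 = -86
y(4) = (-158 - (-86)) / -4 = -72/-4 = 18
y(3) = (-86 - 18) / -4 = -104/-4 = 26
y(2) = (18 - 26) / -4 = -8/-4 = 2
y(1) = (26 - 2) / -4 = 24/-4 = -6

-6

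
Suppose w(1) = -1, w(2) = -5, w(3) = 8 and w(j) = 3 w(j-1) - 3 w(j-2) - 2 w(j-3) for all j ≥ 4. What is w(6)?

w(4) = 3·8 - 3·(-5) - 2·(-1) = 41
w(5) = 3·41 - 3·8 - 2·(-5) = 109
w(6) = 3·109 - 3·41 - 2·8 = 188

188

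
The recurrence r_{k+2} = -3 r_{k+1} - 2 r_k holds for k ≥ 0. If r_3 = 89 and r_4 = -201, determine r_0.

Rearranging, r_{k-2} = (r_k + 3 r_{k-1}) / -2.
r_2 = (-201 + 3·89) / -2 = 66/-2 = -33
r_1 = (89 + 3·(-33)) / -2 = -10/-2 = 5
r_0 = (-33 + 3·5) / -2 = -18/-2 = 9

9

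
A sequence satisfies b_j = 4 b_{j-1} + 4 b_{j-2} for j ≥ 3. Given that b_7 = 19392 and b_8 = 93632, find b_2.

7

Rearranging, b_{j-2} = (b_j - 4 b_{j-1}) / 4.
b_6 = (93632 - 4*19392) / 4 = 16064/4 = 4016
b_5 = (19392 - 4*4016) / 4 = 3328/4 = 832
b_4 = (4016 - 4*832) / 4 = 688/4 = 172
b_3 = (832 - 4*172) / 4 = 144/4 = 36
b_2 = (172 - 4*36) / 4 = 28/4 = 7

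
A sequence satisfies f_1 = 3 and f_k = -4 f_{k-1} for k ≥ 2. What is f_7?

f_2 = -4·3 = -12
f_3 = -4·(-12) = 48
f_4 = -4·48 = -192
f_5 = -4·(-192) = 768
f_6 = -4·768 = -3072
f_7 = -4·(-3072) = 12288

12288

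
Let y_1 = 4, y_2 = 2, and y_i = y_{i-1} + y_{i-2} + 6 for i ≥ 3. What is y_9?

292

y_3 = 2 + 4 + 6 = 12
y_4 = 12 + 2 + 6 = 20
y_5 = 20 + 12 + 6 = 38
y_6 = 38 + 20 + 6 = 64
y_7 = 64 + 38 + 6 = 108
y_8 = 108 + 64 + 6 = 178
y_9 = 178 + 108 + 6 = 292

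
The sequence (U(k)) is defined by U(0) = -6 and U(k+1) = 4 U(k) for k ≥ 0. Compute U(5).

U(1) = 4*(-6) = -24
U(2) = 4*(-24) = -96
U(3) = 4*(-96) = -384
U(4) = 4*(-384) = -1536
U(5) = 4*(-1536) = -6144

-6144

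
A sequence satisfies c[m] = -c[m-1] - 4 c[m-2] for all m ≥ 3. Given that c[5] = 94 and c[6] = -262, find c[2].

Rearranging, c[m-2] = (c[m] + c[m-1]) / -4.
c[4] = (-262 + 94) / -4 = -168/-4 = 42
c[3] = (94 + 42) / -4 = 136/-4 = -34
c[2] = (42 + (-34)) / -4 = 8/-4 = -2

-2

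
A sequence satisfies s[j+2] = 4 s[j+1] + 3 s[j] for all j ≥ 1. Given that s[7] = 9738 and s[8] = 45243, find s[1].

Rearranging, s[j-2] = (s[j] - 4 s[j-1]) / 3.
s[6] = (45243 - 4(9738)) / 3 = 6291/3 = 2097
s[5] = (9738 - 4(2097)) / 3 = 1350/3 = 450
s[4] = (2097 - 4(450)) / 3 = 297/3 = 99
s[3] = (450 - 4(99)) / 3 = 54/3 = 18
s[2] = (99 - 4(18)) / 3 = 27/3 = 9
s[1] = (18 - 4(9)) / 3 = -18/3 = -6

-6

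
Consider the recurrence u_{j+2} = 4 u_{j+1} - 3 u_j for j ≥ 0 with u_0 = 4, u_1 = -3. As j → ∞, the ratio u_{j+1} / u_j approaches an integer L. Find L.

3

The characteristic equation is r^2 - 4r + 3 = 0, which factors as (r - 3)(r - 1) = 0.
So the roots are 3 and 1. Since |3| > |1| and the coefficient of 3^j is non-zero, the ratio tends to 3.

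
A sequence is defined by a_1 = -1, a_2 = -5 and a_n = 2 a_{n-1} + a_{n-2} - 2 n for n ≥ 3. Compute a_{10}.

a_3 = 2(-5) + (-1) - 6 = -17
a_4 = 2(-17) + (-5) - 8 = -47
a_5 = 2(-47) + (-17) - 10 = -121
a_6 = 2(-121) + (-47) - 12 = -301
a_7 = 2(-301) + (-121) - 14 = -737
a_8 = 2(-737) + (-301) - 16 = -1791
a_9 = 2(-1791) + (-737) - 18 = -4337
a_{10} = 2(-4337) + (-1791) - 20 = -10485

-10485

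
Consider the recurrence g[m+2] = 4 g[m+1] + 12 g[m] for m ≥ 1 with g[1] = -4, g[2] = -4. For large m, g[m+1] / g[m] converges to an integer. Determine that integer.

6

The characteristic equation is r^2 - 4r - 12 = 0, which factors as (r - 6)(r + 2) = 0.
So the roots are 6 and -2. Since |6| > |-2| and the coefficient of 6^m is non-zero, the ratio tends to 6.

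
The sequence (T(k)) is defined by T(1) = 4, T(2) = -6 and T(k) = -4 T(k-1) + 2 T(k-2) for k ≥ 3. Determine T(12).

T(3) = -4·(-6) + 2·4 = 32
T(4) = -4·32 + 2·(-6) = -140
T(5) = -4·(-140) + 2·32 = 624
T(6) = -4·624 + 2·(-140) = -2776
T(7) = -4·(-2776) + 2·624 = 12352
T(8) = -4·12352 + 2·(-2776) = -54960
T(9) = -4·(-54960) + 2·12352 = 244544
T(10) = -4·244544 + 2·(-54960) = -1088096
T(11) = -4·(-1088096) + 2·244544 = 4841472
T(12) = -4·4841472 + 2·(-1088096) = -21542080

-21542080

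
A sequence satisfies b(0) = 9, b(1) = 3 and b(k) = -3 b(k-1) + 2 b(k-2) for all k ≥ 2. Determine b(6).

b(2) = -3*3 + 2*9 = 9
b(3) = -3*9 + 2*3 = -21
b(4) = -3*(-21) + 2*9 = 81
b(5) = -3*81 + 2*(-21) = -285
b(6) = -3*(-285) + 2*81 = 1017

1017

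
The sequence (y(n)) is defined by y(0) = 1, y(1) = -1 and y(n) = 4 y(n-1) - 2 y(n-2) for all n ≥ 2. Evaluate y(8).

-10352

y(2) = 4*(-1) - 2*1 = -6
y(3) = 4*(-6) - 2*(-1) = -22
y(4) = 4*(-22) - 2*(-6) = -76
y(5) = 4*(-76) - 2*(-22) = -260
y(6) = 4*(-260) - 2*(-76) = -888
y(7) = 4*(-888) - 2*(-260) = -3032
y(8) = 4*(-3032) - 2*(-888) = -10352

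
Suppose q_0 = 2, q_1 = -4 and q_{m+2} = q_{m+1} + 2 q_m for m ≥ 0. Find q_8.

q_2 = (-4) + 2·2 = 0
q_3 = 0 + 2·(-4) = -8
q_4 = (-8) + 2·0 = -8
q_5 = (-8) + 2·(-8) = -24
q_6 = (-24) + 2·(-8) = -40
q_7 = (-40) + 2·(-24) = -88
q_8 = (-88) + 2·(-40) = -168

-168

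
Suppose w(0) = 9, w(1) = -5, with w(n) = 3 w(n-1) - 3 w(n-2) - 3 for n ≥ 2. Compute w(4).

w(2) = 3·(-5) - 3·9 - 3 = -45
w(3) = 3·(-45) - 3·(-5) - 3 = -123
w(4) = 3·(-123) - 3·(-45) - 3 = -237

-237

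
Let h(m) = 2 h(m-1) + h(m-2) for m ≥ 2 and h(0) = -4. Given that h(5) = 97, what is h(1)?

5

Let h(1) = z.
h(2) = -4 + 2z
h(3) = -8 + 5z
h(4) = -20 + 12z
h(5) = -48 + 29z
So -48 + 29z = 97, giving z = 5.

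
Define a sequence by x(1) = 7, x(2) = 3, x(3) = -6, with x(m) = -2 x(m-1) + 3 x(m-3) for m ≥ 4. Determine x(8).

15

x(4) = -2·(-6) + 3·7 = 33
x(5) = -2·33 + 3·3 = -57
x(6) = -2·(-57) + 3·(-6) = 96
x(7) = -2·96 + 3·33 = -93
x(8) = -2·(-93) + 3·(-57) = 15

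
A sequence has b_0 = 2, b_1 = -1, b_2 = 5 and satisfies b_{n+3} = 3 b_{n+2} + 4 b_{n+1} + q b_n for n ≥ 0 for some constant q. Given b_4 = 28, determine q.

-5

b_3 = 11 + 2q
b_4 = 53 + 5q
So 53 + 5q = 28, giving q = -5.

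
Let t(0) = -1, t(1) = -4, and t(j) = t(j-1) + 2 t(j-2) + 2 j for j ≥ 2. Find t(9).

t(2) = (-4) + 2(-1) + 4 = -2
t(3) = (-2) + 2(-4) + 6 = -4
t(4) = (-4) + 2(-2) + 8 = 0
t(5) = 0 + 2(-4) + 10 = 2
t(6) = 2 + 2(0) + 12 = 14
t(7) = 14 + 2(2) + 14 = 32
t(8) = 32 + 2(14) + 16 = 76
t(9) = 76 + 2(32) + 18 = 158

158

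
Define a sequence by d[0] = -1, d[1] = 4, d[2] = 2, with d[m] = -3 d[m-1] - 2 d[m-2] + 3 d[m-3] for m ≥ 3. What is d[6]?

d[3] = -3·2 - 2·4 + 3·(-1) = -17
d[4] = -3·(-17) - 2·2 + 3·4 = 59
d[5] = -3·59 - 2·(-17) + 3·2 = -137
d[6] = -3·(-137) - 2·59 + 3·(-17) = 242

242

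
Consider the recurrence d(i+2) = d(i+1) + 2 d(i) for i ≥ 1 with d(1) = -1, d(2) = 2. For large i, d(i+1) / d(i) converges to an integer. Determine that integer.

2

The characteristic equation is r^2 - r - 2 = 0, which factors as (r - 2)(r + 1) = 0.
So the roots are 2 and -1. Since |2| > |-1| and the coefficient of 2^i is non-zero, the ratio tends to 2.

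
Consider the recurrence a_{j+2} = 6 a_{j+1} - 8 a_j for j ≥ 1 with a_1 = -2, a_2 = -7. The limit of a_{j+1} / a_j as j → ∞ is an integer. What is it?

4

The characteristic equation is r^2 - 6r + 8 = 0, which factors as (r - 4)(r - 2) = 0.
So the roots are 4 and 2. Since |4| > |2| and the coefficient of 4^j is non-zero, the ratio tends to 4.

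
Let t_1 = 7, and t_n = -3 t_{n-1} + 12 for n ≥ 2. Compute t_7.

2919

t_2 = -3*7 + 12 = -9
t_3 = -3*(-9) + 12 = 39
t_4 = -3*39 + 12 = -105
t_5 = -3*(-105) + 12 = 327
t_6 = -3*327 + 12 = -969
t_7 = -3*(-969) + 12 = 2919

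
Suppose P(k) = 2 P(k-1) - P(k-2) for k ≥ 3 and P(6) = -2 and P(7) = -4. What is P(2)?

Rearranging, P(k-2) = -(P(k) - 2 P(k-1)).
P(5) = -(-4 - 2*(-2)) = 0
P(4) = -(-2 - 2*0) = 2
P(3) = -(0 - 2*2) = 4
P(2) = -(2 - 2*4) = 6

6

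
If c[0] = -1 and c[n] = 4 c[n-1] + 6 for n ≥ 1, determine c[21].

The fixed point is 6/(1 - 4) = -2, so c[n] + 2 = 4(c[n-1] + 2).
Hence c[n] = 1·4^n - 2.
c[21] = 1·4^{21} - 2 = 1·4398046511104 - 2 = 4398046511102.

4398046511102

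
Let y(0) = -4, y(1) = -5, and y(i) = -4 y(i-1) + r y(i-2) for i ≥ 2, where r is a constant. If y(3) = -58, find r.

y(2) = 20 - 4r
y(3) = -80 + 11r
So -80 + 11r = -58, giving r = 2.

2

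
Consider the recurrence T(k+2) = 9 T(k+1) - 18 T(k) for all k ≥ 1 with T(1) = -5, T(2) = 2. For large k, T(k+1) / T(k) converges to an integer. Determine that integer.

The characteristic equation is r^2 - 9r + 18 = 0, which factors as (r - 6)(r - 3) = 0.
So the roots are 6 and 3. Since |6| > |3| and the coefficient of 6^k is non-zero, the ratio tends to 6.

6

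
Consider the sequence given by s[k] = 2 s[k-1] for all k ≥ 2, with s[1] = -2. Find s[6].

s[2] = 2*(-2) = -4
s[3] = 2*(-4) = -8
s[4] = 2*(-8) = -16
s[5] = 2*(-16) = -32
s[6] = 2*(-32) = -64

-64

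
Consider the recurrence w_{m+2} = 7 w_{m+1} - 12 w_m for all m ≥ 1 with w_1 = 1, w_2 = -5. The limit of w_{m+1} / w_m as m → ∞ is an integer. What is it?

The characteristic equation is r^2 - 7r + 12 = 0, which factors as (r - 4)(r - 3) = 0.
So the roots are 4 and 3. Since |4| > |3| and the coefficient of 4^m is non-zero, the ratio tends to 4.

4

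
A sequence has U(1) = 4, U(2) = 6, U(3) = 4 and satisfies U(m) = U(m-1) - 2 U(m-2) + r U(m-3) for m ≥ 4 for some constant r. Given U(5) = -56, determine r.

U(4) = -8 + 4r
U(5) = -16 + 10r
So -16 + 10r = -56, giving r = -4.

-4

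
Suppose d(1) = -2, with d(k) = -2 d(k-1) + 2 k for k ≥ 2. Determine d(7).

d(2) = -2*(-2) + 4 = 8
d(3) = -2*8 + 6 = -10
d(4) = -2*(-10) + 8 = 28
d(5) = -2*28 + 10 = -46
d(6) = -2*(-46) + 12 = 104
d(7) = -2*104 + 14 = -194

-194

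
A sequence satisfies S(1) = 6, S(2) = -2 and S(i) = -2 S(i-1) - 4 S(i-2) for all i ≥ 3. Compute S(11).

S(3) = -2(-2) - 4(6) = -20
S(4) = -2(-20) - 4(-2) = 48
S(5) = -2(48) - 4(-20) = -16
S(6) = -2(-16) - 4(48) = -160
S(7) = -2(-160) - 4(-16) = 384
S(8) = -2(384) - 4(-160) = -128
S(9) = -2(-128) - 4(384) = -1280
S(10) = -2(-1280) - 4(-128) = 3072
S(11) = -2(3072) - 4(-1280) = -1024

-1024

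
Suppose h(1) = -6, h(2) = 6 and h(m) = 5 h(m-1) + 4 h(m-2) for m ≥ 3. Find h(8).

54774

h(3) = 5(6) + 4(-6) = 6
h(4) = 5(6) + 4(6) = 54
h(5) = 5(54) + 4(6) = 294
h(6) = 5(294) + 4(54) = 1686
h(7) = 5(1686) + 4(294) = 9606
h(8) = 5(9606) + 4(1686) = 54774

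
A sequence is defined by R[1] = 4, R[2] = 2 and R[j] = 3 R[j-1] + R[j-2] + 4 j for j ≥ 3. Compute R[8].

10898

R[3] = 3·2 + 4 + 12 = 22
R[4] = 3·22 + 2 + 16 = 84
R[5] = 3·84 + 22 + 20 = 294
R[6] = 3·294 + 84 + 24 = 990
R[7] = 3·990 + 294 + 28 = 3292
R[8] = 3·3292 + 990 + 32 = 10898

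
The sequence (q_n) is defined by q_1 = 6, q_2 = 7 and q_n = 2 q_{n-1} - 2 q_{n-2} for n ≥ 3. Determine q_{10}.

q_3 = 2(7) - 2(6) = 2
q_4 = 2(2) - 2(7) = -10
q_5 = 2(-10) - 2(2) = -24
q_6 = 2(-24) - 2(-10) = -28
q_7 = 2(-28) - 2(-24) = -8
q_8 = 2(-8) - 2(-28) = 40
q_9 = 2(40) - 2(-8) = 96
q_{10} = 2(96) - 2(40) = 112

112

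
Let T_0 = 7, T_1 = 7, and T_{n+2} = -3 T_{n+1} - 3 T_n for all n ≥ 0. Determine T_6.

-189

T_2 = -3(7) - 3(7) = -42
T_3 = -3(-42) - 3(7) = 105
T_4 = -3(105) - 3(-42) = -189
T_5 = -3(-189) - 3(105) = 252
T_6 = -3(252) - 3(-189) = -189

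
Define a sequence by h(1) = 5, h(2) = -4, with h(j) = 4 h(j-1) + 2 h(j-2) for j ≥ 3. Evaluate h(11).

h(3) = 4·(-4) + 2·5 = -6
h(4) = 4·(-6) + 2·(-4) = -32
h(5) = 4·(-32) + 2·(-6) = -140
h(6) = 4·(-140) + 2·(-32) = -624
h(7) = 4·(-624) + 2·(-140) = -2776
h(8) = 4·(-2776) + 2·(-624) = -12352
h(9) = 4·(-12352) + 2·(-2776) = -54960
h(10) = 4·(-54960) + 2·(-12352) = -244544
h(11) = 4·(-244544) + 2·(-54960) = -1088096

-1088096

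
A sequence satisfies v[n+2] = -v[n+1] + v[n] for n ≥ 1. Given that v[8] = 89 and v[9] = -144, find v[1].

-3

Rearranging, v[n-2] = v[n] + v[n-1].
v[7] = -144 + 89 = -55
v[6] = 89 + (-55) = 34
v[5] = -55 + 34 = -21
v[4] = 34 + (-21) = 13
v[3] = -21 + 13 = -8
v[2] = 13 + (-8) = 5
v[1] = -8 + 5 = -3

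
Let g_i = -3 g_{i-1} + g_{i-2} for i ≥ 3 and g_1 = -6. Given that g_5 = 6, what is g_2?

Let g_2 = y.
g_3 = -6 - 3y
g_4 = 18 + 10y
g_5 = -60 - 33y
So -60 - 33y = 6, giving y = -2.

-2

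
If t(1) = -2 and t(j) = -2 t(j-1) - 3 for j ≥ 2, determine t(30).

The fixed point is -3/(1 + 2) = -1, so t(j) + 1 = -2(t(j-1) + 1).
Hence t(j) = -1·(-2)^{j-1} - 1.
t(30) = -1·(-2)^{29} - 1 = -1·-536870912 - 1 = 536870911.

536870911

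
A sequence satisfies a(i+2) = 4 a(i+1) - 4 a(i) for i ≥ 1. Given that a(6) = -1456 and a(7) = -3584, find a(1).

Rearranging, a(i-2) = (a(i) - 4 a(i-1)) / -4.
a(5) = (-3584 - 4*(-1456)) / -4 = 2240/-4 = -560
a(4) = (-1456 - 4*(-560)) / -4 = 784/-4 = -196
a(3) = (-560 - 4*(-196)) / -4 = 224/-4 = -56
a(2) = (-196 - 4*(-56)) / -4 = 28/-4 = -7
a(1) = (-56 - 4*(-7)) / -4 = -28/-4 = 7

7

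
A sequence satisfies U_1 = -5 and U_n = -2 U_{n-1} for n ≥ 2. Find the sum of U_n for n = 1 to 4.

U_2 = -2(-5) = 10
U_3 = -2(10) = -20
U_4 = -2(-20) = 40
Sum = (-5) + 10 + (-20) + 40 = 25

25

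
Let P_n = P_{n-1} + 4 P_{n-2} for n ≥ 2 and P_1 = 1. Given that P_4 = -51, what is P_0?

-3

Let P_0 = z.
P_2 = 1 + 4z
P_3 = 5 + 4z
P_4 = 9 + 20z
So 9 + 20z = -51, giving z = -3.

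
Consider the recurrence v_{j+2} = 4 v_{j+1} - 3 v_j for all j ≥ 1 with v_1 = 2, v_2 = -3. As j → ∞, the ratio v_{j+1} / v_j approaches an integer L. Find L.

3

The characteristic equation is r^2 - 4r + 3 = 0, which factors as (r - 3)(r - 1) = 0.
So the roots are 3 and 1. Since |3| > |1| and the coefficient of 3^j is non-zero, the ratio tends to 3.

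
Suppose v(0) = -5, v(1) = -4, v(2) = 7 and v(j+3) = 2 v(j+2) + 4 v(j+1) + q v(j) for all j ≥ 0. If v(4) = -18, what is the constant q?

3

v(3) = -2 - 5q
v(4) = 24 - 14q
So 24 - 14q = -18, giving q = 3.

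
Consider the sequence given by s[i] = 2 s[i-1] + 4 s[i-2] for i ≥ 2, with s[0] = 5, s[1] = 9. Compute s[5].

s[2] = 2*9 + 4*5 = 38
s[3] = 2*38 + 4*9 = 112
s[4] = 2*112 + 4*38 = 376
s[5] = 2*376 + 4*112 = 1200

1200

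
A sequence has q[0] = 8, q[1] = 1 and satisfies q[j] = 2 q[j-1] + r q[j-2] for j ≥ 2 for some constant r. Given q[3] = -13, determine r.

-1

q[2] = 2 + 8r
q[3] = 4 + 17r
So 4 + 17r = -13, giving r = -1.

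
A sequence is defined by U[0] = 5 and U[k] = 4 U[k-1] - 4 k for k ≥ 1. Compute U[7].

U[1] = 4·5 - 4 = 16
U[2] = 4·16 - 8 = 56
U[3] = 4·56 - 12 = 212
U[4] = 4·212 - 16 = 832
U[5] = 4·832 - 20 = 3308
U[6] = 4·3308 - 24 = 13208
U[7] = 4·13208 - 28 = 52804

52804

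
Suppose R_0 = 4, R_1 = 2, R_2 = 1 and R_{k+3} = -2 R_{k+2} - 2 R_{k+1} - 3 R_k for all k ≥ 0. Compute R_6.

44

R_3 = -2(1) - 2(2) - 3(4) = -18
R_4 = -2(-18) - 2(1) - 3(2) = 28
R_5 = -2(28) - 2(-18) - 3(1) = -23
R_6 = -2(-23) - 2(28) - 3(-18) = 44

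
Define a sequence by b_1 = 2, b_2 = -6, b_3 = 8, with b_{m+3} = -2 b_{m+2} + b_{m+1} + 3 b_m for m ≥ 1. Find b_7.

46

b_4 = -2*8 + (-6) + 3*2 = -16
b_5 = -2*(-16) + 8 + 3*(-6) = 22
b_6 = -2*22 + (-16) + 3*8 = -36
b_7 = -2*(-36) + 22 + 3*(-16) = 46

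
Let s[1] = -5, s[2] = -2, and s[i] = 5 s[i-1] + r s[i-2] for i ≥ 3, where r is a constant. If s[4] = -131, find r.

s[3] = -10 - 5r
s[4] = -50 - 27r
So -50 - 27r = -131, giving r = 3.

3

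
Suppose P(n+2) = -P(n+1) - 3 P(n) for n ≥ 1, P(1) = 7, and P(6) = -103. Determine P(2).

Let P(2) = z.
P(3) = -21 - z
P(4) = 21 - 2z
P(5) = 42 + 5z
P(6) = -105 + z
So -105 + z = -103, giving z = 2.

2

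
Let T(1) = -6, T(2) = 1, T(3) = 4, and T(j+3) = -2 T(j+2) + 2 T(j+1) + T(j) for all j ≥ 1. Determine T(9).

1548

T(4) = -2·4 + 2·1 + (-6) = -12
T(5) = -2·(-12) + 2·4 + 1 = 33
T(6) = -2·33 + 2·(-12) + 4 = -86
T(7) = -2·(-86) + 2·33 + (-12) = 226
T(8) = -2·226 + 2·(-86) + 33 = -591
T(9) = -2·(-591) + 2·226 + (-86) = 1548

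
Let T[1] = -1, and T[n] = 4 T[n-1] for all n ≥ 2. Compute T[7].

-4096

T[2] = 4(-1) = -4
T[3] = 4(-4) = -16
T[4] = 4(-16) = -64
T[5] = 4(-64) = -256
T[6] = 4(-256) = -1024
T[7] = 4(-1024) = -4096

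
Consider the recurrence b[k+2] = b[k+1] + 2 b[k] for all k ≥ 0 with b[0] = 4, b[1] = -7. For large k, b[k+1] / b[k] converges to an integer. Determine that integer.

2

The characteristic equation is r^2 - r - 2 = 0, which factors as (r - 2)(r + 1) = 0.
So the roots are 2 and -1. Since |2| > |-1| and the coefficient of 2^k is non-zero, the ratio tends to 2.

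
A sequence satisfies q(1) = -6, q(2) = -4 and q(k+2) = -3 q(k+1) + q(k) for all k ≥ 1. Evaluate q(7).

786

q(3) = -3·(-4) + (-6) = 6
q(4) = -3·6 + (-4) = -22
q(5) = -3·(-22) + 6 = 72
q(6) = -3·72 + (-22) = -238
q(7) = -3·(-238) + 72 = 786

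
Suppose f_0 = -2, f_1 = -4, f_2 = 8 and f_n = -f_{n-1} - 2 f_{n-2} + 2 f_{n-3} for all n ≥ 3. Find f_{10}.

-668

f_3 = -8 - 2(-4) + 2(-2) = -4
f_4 = -(-4) - 2(8) + 2(-4) = -20
f_5 = -(-20) - 2(-4) + 2(8) = 44
f_6 = -44 - 2(-20) + 2(-4) = -12
f_7 = -(-12) - 2(44) + 2(-20) = -116
f_8 = -(-116) - 2(-12) + 2(44) = 228
f_9 = -228 - 2(-116) + 2(-12) = -20
f_{10} = -(-20) - 2(228) + 2(-116) = -668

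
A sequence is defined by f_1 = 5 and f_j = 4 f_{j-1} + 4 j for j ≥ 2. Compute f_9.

531556

f_2 = 4(5) + 8 = 28
f_3 = 4(28) + 12 = 124
f_4 = 4(124) + 16 = 512
f_5 = 4(512) + 20 = 2068
f_6 = 4(2068) + 24 = 8296
f_7 = 4(8296) + 28 = 33212
f_8 = 4(33212) + 32 = 132880
f_9 = 4(132880) + 36 = 531556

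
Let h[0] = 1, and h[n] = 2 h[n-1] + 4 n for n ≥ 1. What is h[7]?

1116

h[1] = 2(1) + 4 = 6
h[2] = 2(6) + 8 = 20
h[3] = 2(20) + 12 = 52
h[4] = 2(52) + 16 = 120
h[5] = 2(120) + 20 = 260
h[6] = 2(260) + 24 = 544
h[7] = 2(544) + 28 = 1116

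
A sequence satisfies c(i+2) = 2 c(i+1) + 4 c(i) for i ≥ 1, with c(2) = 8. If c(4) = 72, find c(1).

1

Let c(1) = z.
c(3) = 16 + 4z
c(4) = 64 + 8z
So 64 + 8z = 72, giving z = 1.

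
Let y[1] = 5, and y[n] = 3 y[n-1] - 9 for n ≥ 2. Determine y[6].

126

y[2] = 3*5 - 9 = 6
y[3] = 3*6 - 9 = 9
y[4] = 3*9 - 9 = 18
y[5] = 3*18 - 9 = 45
y[6] = 3*45 - 9 = 126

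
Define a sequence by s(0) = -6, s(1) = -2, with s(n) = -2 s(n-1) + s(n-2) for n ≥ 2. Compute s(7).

82

s(2) = -2*(-2) + (-6) = -2
s(3) = -2*(-2) + (-2) = 2
s(4) = -2*2 + (-2) = -6
s(5) = -2*(-6) + 2 = 14
s(6) = -2*14 + (-6) = -34
s(7) = -2*(-34) + 14 = 82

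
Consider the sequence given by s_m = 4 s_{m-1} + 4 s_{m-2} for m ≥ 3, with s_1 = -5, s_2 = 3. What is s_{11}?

s_3 = 4·3 + 4·(-5) = -8
s_4 = 4·(-8) + 4·3 = -20
s_5 = 4·(-20) + 4·(-8) = -112
s_6 = 4·(-112) + 4·(-20) = -528
s_7 = 4·(-528) + 4·(-112) = -2560
s_8 = 4·(-2560) + 4·(-528) = -12352
s_9 = 4·(-12352) + 4·(-2560) = -59648
s_{10} = 4·(-59648) + 4·(-12352) = -288000
s_{11} = 4·(-288000) + 4·(-59648) = -1390592

-1390592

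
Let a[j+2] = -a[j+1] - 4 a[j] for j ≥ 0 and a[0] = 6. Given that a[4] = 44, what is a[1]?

-4

Let a[1] = w.
a[2] = -24 - w
a[3] = 24 - 3w
a[4] = 72 + 7w
So 72 + 7w = 44, giving w = -4.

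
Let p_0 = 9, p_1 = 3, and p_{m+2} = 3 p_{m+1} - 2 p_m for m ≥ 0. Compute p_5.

p_2 = 3·3 - 2·9 = -9
p_3 = 3·(-9) - 2·3 = -33
p_4 = 3·(-33) - 2·(-9) = -81
p_5 = 3·(-81) - 2·(-33) = -177

-177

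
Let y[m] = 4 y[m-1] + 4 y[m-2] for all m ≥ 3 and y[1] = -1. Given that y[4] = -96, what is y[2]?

Let y[2] = z.
y[3] = -4 + 4z
y[4] = -16 + 20z
So -16 + 20z = -96, giving z = -4.

-4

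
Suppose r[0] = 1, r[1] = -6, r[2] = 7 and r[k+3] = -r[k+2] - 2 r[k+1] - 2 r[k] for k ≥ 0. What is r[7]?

21

r[3] = -7 - 2·(-6) - 2·1 = 3
r[4] = -3 - 2·7 - 2·(-6) = -5
r[5] = -(-5) - 2·3 - 2·7 = -15
r[6] = -(-15) - 2·(-5) - 2·3 = 19
r[7] = -19 - 2·(-15) - 2·(-5) = 21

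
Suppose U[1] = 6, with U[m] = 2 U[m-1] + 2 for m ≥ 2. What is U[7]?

U[2] = 2·6 + 2 = 14
U[3] = 2·14 + 2 = 30
U[4] = 2·30 + 2 = 62
U[5] = 2·62 + 2 = 126
U[6] = 2·126 + 2 = 254
U[7] = 2·254 + 2 = 510

510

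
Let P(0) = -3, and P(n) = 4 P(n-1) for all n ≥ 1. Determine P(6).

P(1) = 4(-3) = -12
P(2) = 4(-12) = -48
P(3) = 4(-48) = -192
P(4) = 4(-192) = -768
P(5) = 4(-768) = -3072
P(6) = 4(-3072) = -12288

-12288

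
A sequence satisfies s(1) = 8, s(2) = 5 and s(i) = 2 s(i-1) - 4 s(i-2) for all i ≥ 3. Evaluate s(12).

11264

s(3) = 2·5 - 4·8 = -22
s(4) = 2·(-22) - 4·5 = -64
s(5) = 2·(-64) - 4·(-22) = -40
s(6) = 2·(-40) - 4·(-64) = 176
s(7) = 2·176 - 4·(-40) = 512
s(8) = 2·512 - 4·176 = 320
s(9) = 2·320 - 4·512 = -1408
s(10) = 2·(-1408) - 4·320 = -4096
s(11) = 2·(-4096) - 4·(-1408) = -2560
s(12) = 2·(-2560) - 4·(-4096) = 11264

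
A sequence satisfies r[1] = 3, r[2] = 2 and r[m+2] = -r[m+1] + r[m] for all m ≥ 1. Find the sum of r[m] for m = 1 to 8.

9

r[3] = -2 + 3 = 1
r[4] = -1 + 2 = 1
r[5] = -1 + 1 = 0
r[6] = -0 + 1 = 1
r[7] = -1 + 0 = -1
r[8] = -(-1) + 1 = 2
Sum = 3 + 2 + 1 + 1 + 0 + 1 + (-1) + 2 = 9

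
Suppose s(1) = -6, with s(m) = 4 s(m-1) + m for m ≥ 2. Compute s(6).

s(2) = 4(-6) + 2 = -22
s(3) = 4(-22) + 3 = -85
s(4) = 4(-85) + 4 = -336
s(5) = 4(-336) + 5 = -1339
s(6) = 4(-1339) + 6 = -5350

-5350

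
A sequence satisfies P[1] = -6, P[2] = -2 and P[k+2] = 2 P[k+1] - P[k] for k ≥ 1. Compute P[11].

34

P[3] = 2·(-2) - (-6) = 2
P[4] = 2·2 - (-2) = 6
P[5] = 2·6 - 2 = 10
P[6] = 2·10 - 6 = 14
P[7] = 2·14 - 10 = 18
P[8] = 2·18 - 14 = 22
P[9] = 2·22 - 18 = 26
P[10] = 2·26 - 22 = 30
P[11] = 2·30 - 26 = 34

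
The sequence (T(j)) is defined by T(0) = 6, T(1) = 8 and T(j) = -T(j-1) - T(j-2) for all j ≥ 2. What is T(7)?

T(2) = -8 - 6 = -14
T(3) = -(-14) - 8 = 6
T(4) = -6 - (-14) = 8
T(5) = -8 - 6 = -14
T(6) = -(-14) - 8 = 6
T(7) = -6 - (-14) = 8

8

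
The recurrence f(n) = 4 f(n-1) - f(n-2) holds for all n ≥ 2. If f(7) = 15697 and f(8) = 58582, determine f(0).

Rearranging, f(n-2) = -(f(n) - 4 f(n-1)).
f(6) = -(58582 - 4*15697) = 4206
f(5) = -(15697 - 4*4206) = 1127
f(4) = -(4206 - 4*1127) = 302
f(3) = -(1127 - 4*302) = 81
f(2) = -(302 - 4*81) = 22
f(1) = -(81 - 4*22) = 7
f(0) = -(22 - 4*7) = 6

6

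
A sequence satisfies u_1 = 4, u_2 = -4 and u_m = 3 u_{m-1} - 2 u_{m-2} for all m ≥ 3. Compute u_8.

u_3 = 3·(-4) - 2·4 = -20
u_4 = 3·(-20) - 2·(-4) = -52
u_5 = 3·(-52) - 2·(-20) = -116
u_6 = 3·(-116) - 2·(-52) = -244
u_7 = 3·(-244) - 2·(-116) = -500
u_8 = 3·(-500) - 2·(-244) = -1012

-1012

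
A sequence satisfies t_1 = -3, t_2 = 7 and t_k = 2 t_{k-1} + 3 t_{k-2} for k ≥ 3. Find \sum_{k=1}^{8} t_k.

t_3 = 2*7 + 3*(-3) = 5
t_4 = 2*5 + 3*7 = 31
t_5 = 2*31 + 3*5 = 77
t_6 = 2*77 + 3*31 = 247
t_7 = 2*247 + 3*77 = 725
t_8 = 2*725 + 3*247 = 2191
Sum = (-3) + 7 + 5 + 31 + 77 + 247 + 725 + 2191 = 3280

3280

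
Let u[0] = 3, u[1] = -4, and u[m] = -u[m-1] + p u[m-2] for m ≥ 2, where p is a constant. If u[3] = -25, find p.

3

u[2] = 4 + 3p
u[3] = -4 - 7p
So -4 - 7p = -25, giving p = 3.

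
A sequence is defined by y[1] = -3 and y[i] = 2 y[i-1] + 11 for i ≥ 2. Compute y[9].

2037

y[2] = 2(-3) + 11 = 5
y[3] = 2(5) + 11 = 21
y[4] = 2(21) + 11 = 53
y[5] = 2(53) + 11 = 117
y[6] = 2(117) + 11 = 245
y[7] = 2(245) + 11 = 501
y[8] = 2(501) + 11 = 1013
y[9] = 2(1013) + 11 = 2037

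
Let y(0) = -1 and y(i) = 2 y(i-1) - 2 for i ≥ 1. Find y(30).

-3221225470

The fixed point is -2/(1 - 2) = 2, so y(i) - 2 = 2(y(i-1) - 2).
Hence y(i) = -3·2^i + 2.
y(30) = -3·2^{30} + 2 = -3·1073741824 + 2 = -3221225470.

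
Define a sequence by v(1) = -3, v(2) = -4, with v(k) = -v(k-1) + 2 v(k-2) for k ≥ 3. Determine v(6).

-14

v(3) = -(-4) + 2*(-3) = -2
v(4) = -(-2) + 2*(-4) = -6
v(5) = -(-6) + 2*(-2) = 2
v(6) = -2 + 2*(-6) = -14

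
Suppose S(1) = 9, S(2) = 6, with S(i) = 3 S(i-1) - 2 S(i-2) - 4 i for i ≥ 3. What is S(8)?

S(3) = 3·6 - 2·9 - 12 = -12
S(4) = 3·(-12) - 2·6 - 16 = -64
S(5) = 3·(-64) - 2·(-12) - 20 = -188
S(6) = 3·(-188) - 2·(-64) - 24 = -460
S(7) = 3·(-460) - 2·(-188) - 28 = -1032
S(8) = 3·(-1032) - 2·(-460) - 32 = -2208

-2208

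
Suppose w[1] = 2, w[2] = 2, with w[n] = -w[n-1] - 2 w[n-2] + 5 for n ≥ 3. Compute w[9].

-7

w[3] = -2 - 2·2 + 5 = -1
w[4] = -(-1) - 2·2 + 5 = 2
w[5] = -2 - 2·(-1) + 5 = 5
w[6] = -5 - 2·2 + 5 = -4
w[7] = -(-4) - 2·5 + 5 = -1
w[8] = -(-1) - 2·(-4) + 5 = 14
w[9] = -14 - 2·(-1) + 5 = -7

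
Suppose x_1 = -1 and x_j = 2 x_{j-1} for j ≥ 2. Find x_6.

-32

x_2 = 2(-1) = -2
x_3 = 2(-2) = -4
x_4 = 2(-4) = -8
x_5 = 2(-8) = -16
x_6 = 2(-16) = -32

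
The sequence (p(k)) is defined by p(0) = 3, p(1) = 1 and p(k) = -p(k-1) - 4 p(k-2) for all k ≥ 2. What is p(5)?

-79

p(2) = -1 - 4*3 = -13
p(3) = -(-13) - 4*1 = 9
p(4) = -9 - 4*(-13) = 43
p(5) = -43 - 4*9 = -79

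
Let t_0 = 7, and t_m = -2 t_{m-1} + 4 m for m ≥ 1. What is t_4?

t_1 = -2·7 + 4 = -10
t_2 = -2·(-10) + 8 = 28
t_3 = -2·28 + 12 = -44
t_4 = -2·(-44) + 16 = 104

104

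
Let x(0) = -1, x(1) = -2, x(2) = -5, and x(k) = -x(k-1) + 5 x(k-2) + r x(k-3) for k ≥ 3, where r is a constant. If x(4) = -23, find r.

3

x(3) = -5 - r
x(4) = -20 - r
So -20 - r = -23, giving r = 3.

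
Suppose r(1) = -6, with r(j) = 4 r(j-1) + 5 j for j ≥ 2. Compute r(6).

-2174

r(2) = 4*(-6) + 10 = -14
r(3) = 4*(-14) + 15 = -41
r(4) = 4*(-41) + 20 = -144
r(5) = 4*(-144) + 25 = -551
r(6) = 4*(-551) + 30 = -2174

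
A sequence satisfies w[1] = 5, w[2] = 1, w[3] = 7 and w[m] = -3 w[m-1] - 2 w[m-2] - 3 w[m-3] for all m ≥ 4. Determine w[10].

-12161

w[4] = -3*7 - 2*1 - 3*5 = -38
w[5] = -3*(-38) - 2*7 - 3*1 = 97
w[6] = -3*97 - 2*(-38) - 3*7 = -236
w[7] = -3*(-236) - 2*97 - 3*(-38) = 628
w[8] = -3*628 - 2*(-236) - 3*97 = -1703
w[9] = -3*(-1703) - 2*628 - 3*(-236) = 4561
w[10] = -3*4561 - 2*(-1703) - 3*628 = -12161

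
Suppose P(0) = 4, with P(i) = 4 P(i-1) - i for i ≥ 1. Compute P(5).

3643

P(1) = 4(4) - 1 = 15
P(2) = 4(15) - 2 = 58
P(3) = 4(58) - 3 = 229
P(4) = 4(229) - 4 = 912
P(5) = 4(912) - 5 = 3643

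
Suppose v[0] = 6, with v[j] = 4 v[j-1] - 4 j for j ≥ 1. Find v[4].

1088

v[1] = 4(6) - 4 = 20
v[2] = 4(20) - 8 = 72
v[3] = 4(72) - 12 = 276
v[4] = 4(276) - 16 = 1088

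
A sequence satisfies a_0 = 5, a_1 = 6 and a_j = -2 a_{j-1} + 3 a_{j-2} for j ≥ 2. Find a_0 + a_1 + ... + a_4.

11

a_2 = -2(6) + 3(5) = 3
a_3 = -2(3) + 3(6) = 12
a_4 = -2(12) + 3(3) = -15
Sum = 5 + 6 + 3 + 12 + (-15) = 11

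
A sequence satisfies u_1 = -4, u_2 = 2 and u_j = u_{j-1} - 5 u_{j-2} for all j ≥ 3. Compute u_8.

1122

u_3 = 2 - 5(-4) = 22
u_4 = 22 - 5(2) = 12
u_5 = 12 - 5(22) = -98
u_6 = (-98) - 5(12) = -158
u_7 = (-158) - 5(-98) = 332
u_8 = 332 - 5(-158) = 1122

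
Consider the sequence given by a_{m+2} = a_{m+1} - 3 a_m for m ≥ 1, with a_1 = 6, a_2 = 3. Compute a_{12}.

201

a_3 = 3 - 3*6 = -15
a_4 = (-15) - 3*3 = -24
a_5 = (-24) - 3*(-15) = 21
a_6 = 21 - 3*(-24) = 93
a_7 = 93 - 3*21 = 30
a_8 = 30 - 3*93 = -249
a_9 = (-249) - 3*30 = -339
a_{10} = (-339) - 3*(-249) = 408
a_{11} = 408 - 3*(-339) = 1425
a_{12} = 1425 - 3*408 = 201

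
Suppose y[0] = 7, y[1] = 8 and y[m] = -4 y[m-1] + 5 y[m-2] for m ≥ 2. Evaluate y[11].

y[2] = -4*8 + 5*7 = 3
y[3] = -4*3 + 5*8 = 28
y[4] = -4*28 + 5*3 = -97
y[5] = -4*(-97) + 5*28 = 528
y[6] = -4*528 + 5*(-97) = -2597
y[7] = -4*(-2597) + 5*528 = 13028
y[8] = -4*13028 + 5*(-2597) = -65097
y[9] = -4*(-65097) + 5*13028 = 325528
y[10] = -4*325528 + 5*(-65097) = -1627597
y[11] = -4*(-1627597) + 5*325528 = 8138028

8138028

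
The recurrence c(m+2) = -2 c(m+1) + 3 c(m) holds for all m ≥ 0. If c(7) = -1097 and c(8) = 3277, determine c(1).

-5

Rearranging, c(m-2) = (c(m) + 2 c(m-1)) / 3.
c(6) = (3277 + 2·(-1097)) / 3 = 1083/3 = 361
c(5) = (-1097 + 2·361) / 3 = -375/3 = -125
c(4) = (361 + 2·(-125)) / 3 = 111/3 = 37
c(3) = (-125 + 2·37) / 3 = -51/3 = -17
c(2) = (37 + 2·(-17)) / 3 = 3/3 = 1
c(1) = (-17 + 2·1) / 3 = -15/3 = -5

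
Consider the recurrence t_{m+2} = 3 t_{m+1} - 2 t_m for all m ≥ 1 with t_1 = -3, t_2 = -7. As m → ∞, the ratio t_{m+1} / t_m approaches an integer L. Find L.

The characteristic equation is r^2 - 3r + 2 = 0, which factors as (r - 2)(r - 1) = 0.
So the roots are 2 and 1. Since |2| > |1| and the coefficient of 2^m is non-zero, the ratio tends to 2.

2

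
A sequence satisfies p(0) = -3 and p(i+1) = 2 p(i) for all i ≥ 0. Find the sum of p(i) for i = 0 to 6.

-381

p(1) = 2·(-3) = -6
p(2) = 2·(-6) = -12
p(3) = 2·(-12) = -24
p(4) = 2·(-24) = -48
p(5) = 2·(-48) = -96
p(6) = 2·(-96) = -192
Sum = (-3) + (-6) + (-12) + (-24) + (-48) + (-96) + (-192) = -381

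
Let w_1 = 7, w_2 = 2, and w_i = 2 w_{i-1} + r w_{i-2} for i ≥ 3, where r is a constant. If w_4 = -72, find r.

w_3 = 4 + 7r
w_4 = 8 + 16r
So 8 + 16r = -72, giving r = -5.

-5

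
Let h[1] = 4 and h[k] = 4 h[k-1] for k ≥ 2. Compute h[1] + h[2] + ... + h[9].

h[2] = 4(4) = 16
h[3] = 4(16) = 64
h[4] = 4(64) = 256
h[5] = 4(256) = 1024
h[6] = 4(1024) = 4096
h[7] = 4(4096) = 16384
h[8] = 4(16384) = 65536
h[9] = 4(65536) = 262144
Sum = 4 + 16 + 64 + 256 + 1024 + 4096 + 16384 + 65536 + 262144 = 349524

349524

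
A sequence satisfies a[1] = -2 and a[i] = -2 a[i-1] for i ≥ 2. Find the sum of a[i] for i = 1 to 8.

170

a[2] = -2·(-2) = 4
a[3] = -2·4 = -8
a[4] = -2·(-8) = 16
a[5] = -2·16 = -32
a[6] = -2·(-32) = 64
a[7] = -2·64 = -128
a[8] = -2·(-128) = 256
Sum = (-2) + 4 + (-8) + 16 + (-32) + 64 + (-128) + 256 = 170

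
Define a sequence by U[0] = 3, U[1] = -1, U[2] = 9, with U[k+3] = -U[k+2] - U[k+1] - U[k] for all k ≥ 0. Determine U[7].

U[3] = -9 - (-1) - 3 = -11
U[4] = -(-11) - 9 - (-1) = 3
U[5] = -3 - (-11) - 9 = -1
U[6] = -(-1) - 3 - (-11) = 9
U[7] = -9 - (-1) - 3 = -11

-11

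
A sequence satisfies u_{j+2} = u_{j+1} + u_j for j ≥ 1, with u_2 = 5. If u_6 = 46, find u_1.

7

Let u_1 = v.
u_3 = 5 + v
u_4 = 10 + v
u_5 = 15 + 2v
u_6 = 25 + 3v
So 25 + 3v = 46, giving v = 7.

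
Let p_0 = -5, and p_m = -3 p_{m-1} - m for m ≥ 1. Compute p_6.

p_1 = -3·(-5) - 1 = 14
p_2 = -3·14 - 2 = -44
p_3 = -3·(-44) - 3 = 129
p_4 = -3·129 - 4 = -391
p_5 = -3·(-391) - 5 = 1168
p_6 = -3·1168 - 6 = -3510

-3510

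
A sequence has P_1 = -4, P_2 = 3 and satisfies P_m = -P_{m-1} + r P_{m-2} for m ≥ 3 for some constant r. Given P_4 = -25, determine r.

P_3 = -3 - 4r
P_4 = 3 + 7r
So 3 + 7r = -25, giving r = -4.

-4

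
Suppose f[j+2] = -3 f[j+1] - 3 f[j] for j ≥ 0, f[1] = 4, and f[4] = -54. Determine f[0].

Let f[0] = z.
f[2] = -12 - 3z
f[3] = 24 + 9z
f[4] = -36 - 18z
So -36 - 18z = -54, giving z = 1.

1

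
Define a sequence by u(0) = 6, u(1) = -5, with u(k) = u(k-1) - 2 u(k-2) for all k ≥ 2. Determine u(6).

u(2) = (-5) - 2*6 = -17
u(3) = (-17) - 2*(-5) = -7
u(4) = (-7) - 2*(-17) = 27
u(5) = 27 - 2*(-7) = 41
u(6) = 41 - 2*27 = -13

-13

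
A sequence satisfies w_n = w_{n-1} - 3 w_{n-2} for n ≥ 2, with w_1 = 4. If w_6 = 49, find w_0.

Let w_0 = v.
w_2 = 4 - 3v
w_3 = -8 - 3v
w_4 = -20 + 6v
w_5 = 4 + 15v
w_6 = 64 - 3v
So 64 - 3v = 49, giving v = 5.

5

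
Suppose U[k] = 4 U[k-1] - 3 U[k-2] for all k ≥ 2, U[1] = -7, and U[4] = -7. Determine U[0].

-7

Let U[0] = w.
U[2] = -28 - 3w
U[3] = -91 - 12w
U[4] = -280 - 39w
So -280 - 39w = -7, giving w = -7.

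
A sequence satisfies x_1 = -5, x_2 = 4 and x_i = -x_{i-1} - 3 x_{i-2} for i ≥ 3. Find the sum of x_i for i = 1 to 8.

x_3 = -4 - 3(-5) = 11
x_4 = -11 - 3(4) = -23
x_5 = -(-23) - 3(11) = -10
x_6 = -(-10) - 3(-23) = 79
x_7 = -79 - 3(-10) = -49
x_8 = -(-49) - 3(79) = -188
Sum = (-5) + 4 + 11 + (-23) + (-10) + 79 + (-49) + (-188) = -181

-181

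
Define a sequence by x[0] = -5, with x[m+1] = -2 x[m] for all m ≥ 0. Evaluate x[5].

x[1] = -2(-5) = 10
x[2] = -2(10) = -20
x[3] = -2(-20) = 40
x[4] = -2(40) = -80
x[5] = -2(-80) = 160

160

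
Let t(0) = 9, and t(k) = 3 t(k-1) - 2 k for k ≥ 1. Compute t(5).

t(1) = 3(9) - 2 = 25
t(2) = 3(25) - 4 = 71
t(3) = 3(71) - 6 = 207
t(4) = 3(207) - 8 = 613
t(5) = 3(613) - 10 = 1829

1829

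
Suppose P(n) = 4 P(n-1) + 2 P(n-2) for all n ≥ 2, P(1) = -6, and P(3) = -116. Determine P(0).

Let P(0) = w.
P(2) = -24 + 2w
P(3) = -108 + 8w
So -108 + 8w = -116, giving w = -1.

-1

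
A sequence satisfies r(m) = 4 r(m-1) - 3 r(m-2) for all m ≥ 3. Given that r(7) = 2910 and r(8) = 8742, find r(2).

6

Rearranging, r(m-2) = (r(m) - 4 r(m-1)) / -3.
r(6) = (8742 - 4·2910) / -3 = -2898/-3 = 966
r(5) = (2910 - 4·966) / -3 = -954/-3 = 318
r(4) = (966 - 4·318) / -3 = -306/-3 = 102
r(3) = (318 - 4·102) / -3 = -90/-3 = 30
r(2) = (102 - 4·30) / -3 = -18/-3 = 6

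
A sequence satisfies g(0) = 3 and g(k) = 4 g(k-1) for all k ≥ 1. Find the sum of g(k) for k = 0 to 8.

g(1) = 4·3 = 12
g(2) = 4·12 = 48
g(3) = 4·48 = 192
g(4) = 4·192 = 768
g(5) = 4·768 = 3072
g(6) = 4·3072 = 12288
g(7) = 4·12288 = 49152
g(8) = 4·49152 = 196608
Sum = 3 + 12 + 48 + 192 + 768 + 3072 + 12288 + 49152 + 196608 = 262143

262143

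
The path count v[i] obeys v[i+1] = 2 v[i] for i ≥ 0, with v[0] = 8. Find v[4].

v[1] = 2(8) = 16
v[2] = 2(16) = 32
v[3] = 2(32) = 64
v[4] = 2(64) = 128

128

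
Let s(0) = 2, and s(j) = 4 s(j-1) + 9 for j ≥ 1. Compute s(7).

s(1) = 4(2) + 9 = 17
s(2) = 4(17) + 9 = 77
s(3) = 4(77) + 9 = 317
s(4) = 4(317) + 9 = 1277
s(5) = 4(1277) + 9 = 5117
s(6) = 4(5117) + 9 = 20477
s(7) = 4(20477) + 9 = 81917

81917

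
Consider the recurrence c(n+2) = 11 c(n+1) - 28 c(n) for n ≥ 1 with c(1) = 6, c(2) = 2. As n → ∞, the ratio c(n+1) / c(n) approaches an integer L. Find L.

The characteristic equation is r^2 - 11r + 28 = 0, which factors as (r - 7)(r - 4) = 0.
So the roots are 7 and 4. Since |7| > |4| and the coefficient of 7^n is non-zero, the ratio tends to 7.

7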